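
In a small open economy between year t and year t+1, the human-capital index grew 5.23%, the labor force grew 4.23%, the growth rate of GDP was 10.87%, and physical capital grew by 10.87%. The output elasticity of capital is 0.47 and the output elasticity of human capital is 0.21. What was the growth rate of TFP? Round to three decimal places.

Labor's share = 1 − 0.47 − 0.21 = 0.32.
Physical capital: 0.47 × 10.87 = 5.1089 pp.
The human-capital index: 0.21 × 5.23 = 1.0983 pp.
The labor force: 0.32 × 4.23 = 1.3536 pp.
TFP growth = 10.87 − 7.5608 = 3.3092%.

3.309%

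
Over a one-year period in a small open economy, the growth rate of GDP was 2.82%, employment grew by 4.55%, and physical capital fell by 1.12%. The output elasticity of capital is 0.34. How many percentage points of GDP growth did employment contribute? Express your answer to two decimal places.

3.00

Labor's share = 1 − 0.34 = 0.66.
Contribution = share × growth = 0.66 × 4.55 = 3.003 pp.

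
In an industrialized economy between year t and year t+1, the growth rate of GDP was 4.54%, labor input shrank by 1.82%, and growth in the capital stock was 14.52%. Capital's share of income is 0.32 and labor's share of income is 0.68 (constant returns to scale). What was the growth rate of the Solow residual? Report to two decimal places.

The Solow residual growth was 1.13%.

Labor's share = 1 − 0.32 = 0.68.
The capital stock: 0.32 × 14.52 = 4.6464 pp.
Labor input: 0.68 × (-1.82) = -1.2376 pp.
TFP growth = 4.54 − 3.4088 = 1.1312%.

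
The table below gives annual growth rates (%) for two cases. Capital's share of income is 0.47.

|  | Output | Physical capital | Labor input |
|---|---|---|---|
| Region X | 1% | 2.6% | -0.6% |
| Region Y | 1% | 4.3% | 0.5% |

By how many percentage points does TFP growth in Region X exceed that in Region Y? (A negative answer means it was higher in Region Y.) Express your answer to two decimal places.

1.38 percentage points

Labor's share = 1 − 0.47 = 0.53.
Region X: TFP = 1 − 1.222 + 0.318 = 0.096%.
Region Y: TFP = 1 − 2.021 − 0.265 = -1.286%.
Difference = 0.096 − (-1.286) = 1.382 pp.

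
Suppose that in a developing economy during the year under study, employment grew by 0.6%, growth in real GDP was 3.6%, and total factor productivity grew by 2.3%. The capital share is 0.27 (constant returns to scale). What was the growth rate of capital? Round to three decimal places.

3.193%

Labor's share = 1 − 0.27 = 0.73.
gY = gA + 0.73×0.6 + 0.27×g.
0.27×g = 3.6 − 2.3 − 0.438 = 0.862.
g = 0.862 / 0.27 = 3.19259%.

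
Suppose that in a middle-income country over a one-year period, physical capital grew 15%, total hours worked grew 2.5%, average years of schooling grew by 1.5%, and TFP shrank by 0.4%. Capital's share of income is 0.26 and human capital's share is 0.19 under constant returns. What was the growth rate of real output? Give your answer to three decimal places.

Labor's share = 1 − 0.26 − 0.19 = 0.55.
Physical capital: 0.26 × 15 = 3.9 pp.
Average years of schooling: 0.19 × 1.5 = 0.285 pp.
Total hours worked: 0.55 × 2.5 = 1.375 pp.
Output growth = -0.4 + 5.56 = 5.16%.

5.160%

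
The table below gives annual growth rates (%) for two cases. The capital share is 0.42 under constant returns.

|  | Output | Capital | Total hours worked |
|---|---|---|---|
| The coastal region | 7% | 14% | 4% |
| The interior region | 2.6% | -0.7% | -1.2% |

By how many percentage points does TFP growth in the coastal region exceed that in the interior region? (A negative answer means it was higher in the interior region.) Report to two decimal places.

Labor's share = 1 − 0.42 = 0.58.
The coastal region: TFP = 7 − 5.88 − 2.32 = -1.2%.
The interior region: TFP = 2.6 + 0.294 + 0.696 = 3.59%.
Difference = -1.2 − (3.59) = -4.79 pp.

-4.79 percentage points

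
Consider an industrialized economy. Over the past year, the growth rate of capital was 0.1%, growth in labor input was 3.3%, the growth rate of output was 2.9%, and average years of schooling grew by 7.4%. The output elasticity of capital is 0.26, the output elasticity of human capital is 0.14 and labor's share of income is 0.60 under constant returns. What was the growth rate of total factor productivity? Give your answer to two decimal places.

Labor's share = 1 − 0.26 − 0.14 = 0.6.
Capital: 0.26 × 0.1 = 0.026 pp.
Average years of schooling: 0.14 × 7.4 = 1.036 pp.
Labor input: 0.6 × 3.3 = 1.98 pp.
TFP growth = 2.9 − 3.042 = -0.142%.

-0.14%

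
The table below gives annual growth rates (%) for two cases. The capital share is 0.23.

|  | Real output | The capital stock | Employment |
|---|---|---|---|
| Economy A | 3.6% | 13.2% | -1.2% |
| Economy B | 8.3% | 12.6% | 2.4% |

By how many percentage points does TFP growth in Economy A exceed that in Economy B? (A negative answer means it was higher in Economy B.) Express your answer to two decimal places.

Labor's share = 1 − 0.23 = 0.77.
Economy A: TFP = 3.6 − 3.036 + 0.924 = 1.488%.
Economy B: TFP = 8.3 − 2.898 − 1.848 = 3.554%.
Difference = 1.488 − (3.554) = -2.066 pp.

-2.07 percentage points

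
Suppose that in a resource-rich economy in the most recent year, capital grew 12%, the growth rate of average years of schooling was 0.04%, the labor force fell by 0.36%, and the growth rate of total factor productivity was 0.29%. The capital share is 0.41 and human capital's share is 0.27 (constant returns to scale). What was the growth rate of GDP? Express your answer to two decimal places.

5.11%

Labor's share = 1 − 0.41 − 0.27 = 0.32.
Capital: 0.41 × 12 = 4.92 pp.
Average years of schooling: 0.27 × 0.04 = 0.0108 pp.
The labor force: 0.32 × (-0.36) = -0.1152 pp.
Output growth = 0.29 + 4.8156 = 5.1056%.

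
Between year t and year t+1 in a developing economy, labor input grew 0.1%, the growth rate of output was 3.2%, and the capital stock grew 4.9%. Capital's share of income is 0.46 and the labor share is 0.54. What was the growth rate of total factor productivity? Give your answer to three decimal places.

Labor's share = 1 − 0.46 = 0.54.
The capital stock: 0.46 × 4.9 = 2.254 pp.
Labor input: 0.54 × 0.1 = 0.054 pp.
TFP growth = 3.2 − 2.308 = 0.892%.

0.892%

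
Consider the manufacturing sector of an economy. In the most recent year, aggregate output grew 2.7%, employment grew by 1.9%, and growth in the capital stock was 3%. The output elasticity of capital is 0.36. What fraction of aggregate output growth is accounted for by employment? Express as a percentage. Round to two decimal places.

Labor's share = 1 − 0.36 = 0.64.
Employment contributed 0.64 × 1.9 = 1.216 pp.
Share of growth = 1.216 / 2.7 × 100 = 45.037%.

45.04%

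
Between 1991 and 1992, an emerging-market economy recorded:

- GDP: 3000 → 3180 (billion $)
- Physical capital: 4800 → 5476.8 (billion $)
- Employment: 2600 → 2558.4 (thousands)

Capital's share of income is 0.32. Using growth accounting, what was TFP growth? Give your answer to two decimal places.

GDP growth = (3180 − 3000) / 3000 = 6%.
Physical capital growth = (5476.8 − 4800) / 4800 = 14.1%.
Employment growth = (2558.4 − 2600) / 2600 = -1.6%.
Labor's share = 1 − 0.32 = 0.68.
Physical capital: 0.32 × 14.1 = 4.512 pp.
Employment: 0.68 × (-1.6) = -1.088 pp.
TFP growth = 6 − 3.424 = 2.576%.

TFP growth was 2.58%.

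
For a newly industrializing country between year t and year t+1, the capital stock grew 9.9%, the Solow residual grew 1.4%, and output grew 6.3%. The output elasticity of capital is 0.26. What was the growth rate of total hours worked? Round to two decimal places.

3.14%

Labor's share = 1 − 0.26 = 0.74.
gY = gA + 0.26×9.9 + 0.74×g.
0.74×g = 6.3 − 1.4 − 2.574 = 2.326.
g = 2.326 / 0.74 = 3.1432%.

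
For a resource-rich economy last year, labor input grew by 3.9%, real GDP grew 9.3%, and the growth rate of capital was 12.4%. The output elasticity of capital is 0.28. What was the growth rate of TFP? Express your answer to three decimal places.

Labor's share = 1 − 0.28 = 0.72.
Capital: 0.28 × 12.4 = 3.472 pp.
Labor input: 0.72 × 3.9 = 2.808 pp.
TFP growth = 9.3 − 6.28 = 3.02%.

3.020%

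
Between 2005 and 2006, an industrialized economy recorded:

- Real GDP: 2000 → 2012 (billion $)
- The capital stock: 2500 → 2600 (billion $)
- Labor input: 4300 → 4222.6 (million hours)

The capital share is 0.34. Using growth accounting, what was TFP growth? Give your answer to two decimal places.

Real GDP growth = (2012 − 2000) / 2000 = 0.6%.
The capital stock growth = (2600 − 2500) / 2500 = 4%.
Labor input growth = (4222.6 − 4300) / 4300 = -1.8%.
Labor's share = 1 − 0.34 = 0.66.
The capital stock: 0.34 × 4 = 1.36 pp.
Labor input: 0.66 × (-1.8) = -1.188 pp.
TFP growth = 0.6 − 0.172 = 0.428%.

0.43%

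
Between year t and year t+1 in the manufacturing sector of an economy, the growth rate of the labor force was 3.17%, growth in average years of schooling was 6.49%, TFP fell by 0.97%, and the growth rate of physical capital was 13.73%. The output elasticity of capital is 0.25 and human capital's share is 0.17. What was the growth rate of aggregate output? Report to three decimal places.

Labor's share = 1 − 0.25 − 0.17 = 0.58.
Physical capital: 0.25 × 13.73 = 3.4325 pp.
Average years of schooling: 0.17 × 6.49 = 1.1033 pp.
The labor force: 0.58 × 3.17 = 1.8386 pp.
Output growth = -0.97 + 6.3744 = 5.4044%.

Aggregate output grew 5.404%.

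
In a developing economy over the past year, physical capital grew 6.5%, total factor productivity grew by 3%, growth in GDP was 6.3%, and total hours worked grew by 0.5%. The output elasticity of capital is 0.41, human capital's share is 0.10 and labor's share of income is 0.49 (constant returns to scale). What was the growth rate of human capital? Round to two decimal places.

3.90%

Labor's share = 1 − 0.41 − 0.1 = 0.49.
gY = gA + 0.41×6.5 + 0.49×0.5 + 0.1×g.
0.1×g = 6.3 − 3 − 2.91 = 0.39.
g = 0.39 / 0.1 = 3.9%.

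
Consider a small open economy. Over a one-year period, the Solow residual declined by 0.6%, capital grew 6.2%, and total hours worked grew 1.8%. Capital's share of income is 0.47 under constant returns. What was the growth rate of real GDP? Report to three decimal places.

3.268%

Labor's share = 1 − 0.47 = 0.53.
Capital: 0.47 × 6.2 = 2.914 pp.
Total hours worked: 0.53 × 1.8 = 0.954 pp.
Output growth = -0.6 + 3.868 = 3.268%.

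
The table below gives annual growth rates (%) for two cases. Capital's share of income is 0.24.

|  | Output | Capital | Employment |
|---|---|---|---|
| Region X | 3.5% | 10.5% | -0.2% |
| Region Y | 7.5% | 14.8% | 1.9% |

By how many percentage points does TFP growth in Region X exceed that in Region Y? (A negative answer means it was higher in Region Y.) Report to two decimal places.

-1.37 percentage points

Labor's share = 1 − 0.24 = 0.76.
Region X: TFP = 3.5 − 2.52 + 0.152 = 1.132%.
Region Y: TFP = 7.5 − 3.552 − 1.444 = 2.504%.
Difference = 1.132 − (2.504) = -1.372 pp.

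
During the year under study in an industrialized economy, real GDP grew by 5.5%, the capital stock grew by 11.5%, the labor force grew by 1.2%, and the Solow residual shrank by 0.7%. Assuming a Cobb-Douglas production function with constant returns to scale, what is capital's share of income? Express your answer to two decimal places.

0.49

gY = gA + α·gK + (1−α)·gL, so gY − gA − gL = α(gK − gL).
5.5 + 0.7 − 1.2 = α × (11.5 − 1.2).
5 = 10.3 α, so α = 0.4854.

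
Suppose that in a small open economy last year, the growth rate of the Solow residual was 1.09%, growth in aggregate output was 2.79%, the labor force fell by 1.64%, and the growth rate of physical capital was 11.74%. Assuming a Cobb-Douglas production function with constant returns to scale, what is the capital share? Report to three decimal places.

α = 0.250

gY = gA + α·gK + (1−α)·gL, so gY − gA − gL = α(gK − gL).
2.79 − 1.09 + 1.64 = α × (11.74 − (-1.64)).
3.34 = 13.38 α, so α = 0.24963.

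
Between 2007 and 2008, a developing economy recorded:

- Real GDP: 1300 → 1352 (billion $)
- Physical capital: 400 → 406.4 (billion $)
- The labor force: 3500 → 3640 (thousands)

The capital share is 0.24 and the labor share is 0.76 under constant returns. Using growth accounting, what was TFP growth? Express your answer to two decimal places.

0.58%

Real GDP growth = (1352 − 1300) / 1300 = 4%.
Physical capital growth = (406.4 − 400) / 400 = 1.6%.
The labor force growth = (3640 − 3500) / 3500 = 4%.
Labor's share = 1 − 0.24 = 0.76.
Physical capital: 0.24 × 1.6 = 0.384 pp.
The labor force: 0.76 × 4 = 3.04 pp.
TFP growth = 4 − 3.424 = 0.576%.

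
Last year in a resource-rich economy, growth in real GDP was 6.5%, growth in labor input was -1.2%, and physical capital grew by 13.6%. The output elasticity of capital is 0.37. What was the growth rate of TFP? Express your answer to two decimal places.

Labor's share = 1 − 0.37 = 0.63.
Physical capital: 0.37 × 13.6 = 5.032 pp.
Labor input: 0.63 × (-1.2) = -0.756 pp.
TFP growth = 6.5 − 4.276 = 2.224%.

TFP growth was 2.22%.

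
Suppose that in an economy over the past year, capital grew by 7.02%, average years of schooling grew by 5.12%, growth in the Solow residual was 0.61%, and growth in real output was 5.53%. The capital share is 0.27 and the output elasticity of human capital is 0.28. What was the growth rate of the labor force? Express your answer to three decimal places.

Labor's share = 1 − 0.27 − 0.28 = 0.45.
gY = gA + 0.27×7.02 + 0.28×5.12 + 0.45×g.
0.45×g = 5.53 − 0.61 − 3.329 = 1.591.
g = 1.591 / 0.45 = 3.53556%.

The labor force growth was 3.536%.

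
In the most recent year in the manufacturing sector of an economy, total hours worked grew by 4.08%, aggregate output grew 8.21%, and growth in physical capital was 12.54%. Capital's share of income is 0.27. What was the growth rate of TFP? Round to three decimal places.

Labor's share = 1 − 0.27 = 0.73.
Physical capital: 0.27 × 12.54 = 3.3858 pp.
Total hours worked: 0.73 × 4.08 = 2.9784 pp.
TFP growth = 8.21 − 6.3642 = 1.8458%.

TFP growth was 1.846%.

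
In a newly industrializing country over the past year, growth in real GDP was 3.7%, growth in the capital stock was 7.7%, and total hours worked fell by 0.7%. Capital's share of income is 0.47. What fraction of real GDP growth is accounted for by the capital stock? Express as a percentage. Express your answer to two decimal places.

97.81%

The capital stock contributed 0.47 × 7.7 = 3.619 pp.
Share of growth = 3.619 / 3.7 × 100 = 97.8108%.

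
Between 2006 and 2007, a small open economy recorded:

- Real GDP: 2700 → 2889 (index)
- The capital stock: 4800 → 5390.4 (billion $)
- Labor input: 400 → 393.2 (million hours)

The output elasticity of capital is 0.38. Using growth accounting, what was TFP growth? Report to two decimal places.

TFP growth was 3.38%.

Real GDP growth = (2889 − 2700) / 2700 = 7%.
The capital stock growth = (5390.4 − 4800) / 4800 = 12.3%.
Labor input growth = (393.2 − 400) / 400 = -1.7%.
Labor's share = 1 − 0.38 = 0.62.
The capital stock: 0.38 × 12.3 = 4.674 pp.
Labor input: 0.62 × (-1.7) = -1.054 pp.
TFP growth = 7 − 3.62 = 3.38%.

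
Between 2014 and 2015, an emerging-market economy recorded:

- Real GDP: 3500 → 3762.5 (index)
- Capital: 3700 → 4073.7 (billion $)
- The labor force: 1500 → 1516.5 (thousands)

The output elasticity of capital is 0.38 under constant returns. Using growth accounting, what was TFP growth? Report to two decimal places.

2.98%

Real GDP growth = (3762.5 − 3500) / 3500 = 7.5%.
Capital growth = (4073.7 − 3700) / 3700 = 10.1%.
The labor force growth = (1516.5 − 1500) / 1500 = 1.1%.
Labor's share = 1 − 0.38 = 0.62.
Capital: 0.38 × 10.1 = 3.838 pp.
The labor force: 0.62 × 1.1 = 0.682 pp.
TFP growth = 7.5 − 4.52 = 2.98%.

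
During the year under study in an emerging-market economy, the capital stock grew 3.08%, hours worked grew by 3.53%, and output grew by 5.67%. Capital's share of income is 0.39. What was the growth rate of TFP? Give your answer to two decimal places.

2.32%

Labor's share = 1 − 0.39 = 0.61.
The capital stock: 0.39 × 3.08 = 1.2012 pp.
Hours worked: 0.61 × 3.53 = 2.1533 pp.
TFP growth = 5.67 − 3.3545 = 2.3155%.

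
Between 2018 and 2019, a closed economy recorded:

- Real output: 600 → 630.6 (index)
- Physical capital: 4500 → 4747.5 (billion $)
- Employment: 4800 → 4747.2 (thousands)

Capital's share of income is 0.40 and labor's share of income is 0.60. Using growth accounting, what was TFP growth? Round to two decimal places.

3.56%

Real output growth = (630.6 − 600) / 600 = 5.1%.
Physical capital growth = (4747.5 − 4500) / 4500 = 5.5%.
Employment growth = (4747.2 − 4800) / 4800 = -1.1%.
Labor's share = 1 − 0.4 = 0.6.
Physical capital: 0.4 × 5.5 = 2.2 pp.
Employment: 0.6 × (-1.1) = -0.66 pp.
TFP growth = 5.1 − 1.54 = 3.56%.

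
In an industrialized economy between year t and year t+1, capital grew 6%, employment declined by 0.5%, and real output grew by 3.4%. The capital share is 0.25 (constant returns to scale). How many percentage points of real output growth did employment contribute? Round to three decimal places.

Labor's share = 1 − 0.25 = 0.75.
Contribution = share × growth = 0.75 × (-0.5) = -0.375 pp.

-0.375 pp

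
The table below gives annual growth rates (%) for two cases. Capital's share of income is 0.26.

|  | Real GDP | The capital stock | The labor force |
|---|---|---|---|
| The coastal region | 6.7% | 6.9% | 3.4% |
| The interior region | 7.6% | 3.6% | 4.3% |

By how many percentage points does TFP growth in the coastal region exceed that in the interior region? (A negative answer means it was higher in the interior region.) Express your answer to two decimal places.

Labor's share = 1 − 0.26 = 0.74.
The coastal region: TFP = 6.7 − 1.794 − 2.516 = 2.39%.
The interior region: TFP = 7.6 − 0.936 − 3.182 = 3.482%.
Difference = 2.39 − (3.482) = -1.092 pp.

-1.09 percentage points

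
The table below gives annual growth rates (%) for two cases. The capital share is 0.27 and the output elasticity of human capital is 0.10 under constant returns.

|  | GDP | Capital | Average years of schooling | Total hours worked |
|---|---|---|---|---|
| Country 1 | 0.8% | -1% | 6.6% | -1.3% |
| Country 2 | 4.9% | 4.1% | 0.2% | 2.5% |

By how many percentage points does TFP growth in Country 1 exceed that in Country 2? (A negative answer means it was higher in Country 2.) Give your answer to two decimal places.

Labor's share = 1 − 0.27 − 0.1 = 0.63.
Country 1: TFP = 0.8 + 0.27 − 0.66 + 0.819 = 1.229%.
Country 2: TFP = 4.9 − 1.107 − 0.02 − 1.575 = 2.198%.
Difference = 1.229 − (2.198) = -0.969 pp.

-0.97 percentage points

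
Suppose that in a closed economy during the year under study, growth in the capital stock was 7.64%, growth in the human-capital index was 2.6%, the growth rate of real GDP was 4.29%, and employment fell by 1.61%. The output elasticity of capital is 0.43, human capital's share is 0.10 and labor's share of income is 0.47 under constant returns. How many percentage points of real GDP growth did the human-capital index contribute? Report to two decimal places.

Contribution = share × growth = 0.1 × 2.6 = 0.26 pp.

0.26 percentage points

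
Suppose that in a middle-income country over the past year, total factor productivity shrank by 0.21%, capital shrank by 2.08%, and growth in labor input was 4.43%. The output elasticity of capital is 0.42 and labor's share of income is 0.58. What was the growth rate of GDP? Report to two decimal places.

Labor's share = 1 − 0.42 = 0.58.
Capital: 0.42 × (-2.08) = -0.8736 pp.
Labor input: 0.58 × 4.43 = 2.5694 pp.
Output growth = -0.21 + 1.6958 = 1.4858%.

1.49%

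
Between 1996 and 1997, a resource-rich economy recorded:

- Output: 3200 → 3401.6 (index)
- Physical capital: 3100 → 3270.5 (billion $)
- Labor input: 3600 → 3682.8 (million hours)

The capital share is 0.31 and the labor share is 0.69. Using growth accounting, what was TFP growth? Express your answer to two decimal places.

3.01%

Output growth = (3401.6 − 3200) / 3200 = 6.3%.
Physical capital growth = (3270.5 − 3100) / 3100 = 5.5%.
Labor input growth = (3682.8 − 3600) / 3600 = 2.3%.
Labor's share = 1 − 0.31 = 0.69.
Physical capital: 0.31 × 5.5 = 1.705 pp.
Labor input: 0.69 × 2.3 = 1.587 pp.
TFP growth = 6.3 − 3.292 = 3.008%.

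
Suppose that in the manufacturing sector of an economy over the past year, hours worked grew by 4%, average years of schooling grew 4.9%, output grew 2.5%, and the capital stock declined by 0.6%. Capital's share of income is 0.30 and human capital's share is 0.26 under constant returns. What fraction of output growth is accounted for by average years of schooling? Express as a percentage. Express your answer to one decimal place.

Average years of schooling contributed 0.26 × 4.9 = 1.274 pp.
Share of growth = 1.274 / 2.5 × 100 = 50.96%.

Average years of schooling accounted for 51.0% of growth.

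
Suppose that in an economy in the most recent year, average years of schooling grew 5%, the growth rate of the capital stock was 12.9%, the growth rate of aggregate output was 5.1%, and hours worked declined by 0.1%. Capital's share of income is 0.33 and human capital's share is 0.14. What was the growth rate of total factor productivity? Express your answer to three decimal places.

Labor's share = 1 − 0.33 − 0.14 = 0.53.
The capital stock: 0.33 × 12.9 = 4.257 pp.
Average years of schooling: 0.14 × 5 = 0.7 pp.
Hours worked: 0.53 × (-0.1) = -0.053 pp.
TFP growth = 5.1 − 4.904 = 0.196%.

0.196%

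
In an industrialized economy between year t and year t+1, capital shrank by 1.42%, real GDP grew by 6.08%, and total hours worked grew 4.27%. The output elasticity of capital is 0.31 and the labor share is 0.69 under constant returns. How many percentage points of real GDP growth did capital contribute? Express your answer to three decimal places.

Contribution = share × growth = 0.31 × (-1.42) = -0.4402 pp.

-0.440 percentage points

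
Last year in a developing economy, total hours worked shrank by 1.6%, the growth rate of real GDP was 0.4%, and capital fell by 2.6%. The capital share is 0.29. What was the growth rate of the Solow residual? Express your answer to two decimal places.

The Solow residual grew 2.29%.

Labor's share = 1 − 0.29 = 0.71.
Capital: 0.29 × (-2.6) = -0.754 pp.
Total hours worked: 0.71 × (-1.6) = -1.136 pp.
TFP growth = 0.4 + 1.89 = 2.29%.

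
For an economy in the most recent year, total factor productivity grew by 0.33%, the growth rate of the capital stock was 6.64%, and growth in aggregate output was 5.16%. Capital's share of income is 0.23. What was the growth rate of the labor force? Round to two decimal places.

The labor force grew 4.29%.

Labor's share = 1 − 0.23 = 0.77.
gY = gA + 0.23×6.64 + 0.77×g.
0.77×g = 5.16 − 0.33 − 1.5272 = 3.3028.
g = 3.3028 / 0.77 = 4.2894%.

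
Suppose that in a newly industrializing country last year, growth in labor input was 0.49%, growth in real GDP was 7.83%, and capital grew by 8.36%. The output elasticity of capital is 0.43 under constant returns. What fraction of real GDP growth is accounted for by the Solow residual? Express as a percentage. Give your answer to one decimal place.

The Solow residual accounted for 50.5% of growth.

Labor's share = 1 − 0.43 = 0.57.
Capital: 0.43 × 8.36 = 3.5948 pp.
Labor input: 0.57 × 0.49 = 0.2793 pp.
TFP growth = 7.83 − 3.8741 = 3.9559%.
TFP share of growth = 3.9559 / 7.83 × 100 = 50.522%.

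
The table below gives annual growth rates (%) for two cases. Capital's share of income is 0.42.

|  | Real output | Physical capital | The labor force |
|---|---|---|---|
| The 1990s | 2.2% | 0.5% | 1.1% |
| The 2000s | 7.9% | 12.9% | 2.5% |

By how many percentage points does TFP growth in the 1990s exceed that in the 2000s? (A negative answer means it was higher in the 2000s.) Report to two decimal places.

Labor's share = 1 − 0.42 = 0.58.
The 1990s: TFP = 2.2 − 0.21 − 0.638 = 1.352%.
The 2000s: TFP = 7.9 − 5.418 − 1.45 = 1.032%.
Difference = 1.352 − (1.032) = 0.32 pp.

0.32 percentage points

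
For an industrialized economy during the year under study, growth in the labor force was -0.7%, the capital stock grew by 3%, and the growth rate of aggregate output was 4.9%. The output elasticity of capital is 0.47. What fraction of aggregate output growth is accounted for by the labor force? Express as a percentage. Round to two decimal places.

The labor force accounted for -7.57% of growth.

Labor's share = 1 − 0.47 = 0.53.
The labor force contributed 0.53 × (-0.7) = -0.371 pp.
Share of growth = -0.371 / 4.9 × 100 = -7.5714%.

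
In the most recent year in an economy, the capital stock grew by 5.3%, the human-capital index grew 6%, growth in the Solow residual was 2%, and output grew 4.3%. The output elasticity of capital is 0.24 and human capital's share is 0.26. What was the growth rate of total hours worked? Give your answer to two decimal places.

-1.06%

Labor's share = 1 − 0.24 − 0.26 = 0.5.
gY = gA + 0.24×5.3 + 0.26×6 + 0.5×g.
0.5×g = 4.3 − 2 − 2.832 = -0.532.
g = -0.532 / 0.5 = -1.064%.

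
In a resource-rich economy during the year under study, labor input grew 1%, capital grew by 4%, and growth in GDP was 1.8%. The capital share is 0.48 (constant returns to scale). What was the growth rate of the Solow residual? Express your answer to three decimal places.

-0.640%

Labor's share = 1 − 0.48 = 0.52.
Capital: 0.48 × 4 = 1.92 pp.
Labor input: 0.52 × 1 = 0.52 pp.
TFP growth = 1.8 − 2.44 = -0.64%.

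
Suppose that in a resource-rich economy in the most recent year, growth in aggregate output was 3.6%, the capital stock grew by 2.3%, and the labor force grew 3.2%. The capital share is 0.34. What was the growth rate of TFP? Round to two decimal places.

Labor's share = 1 − 0.34 = 0.66.
The capital stock: 0.34 × 2.3 = 0.782 pp.
The labor force: 0.66 × 3.2 = 2.112 pp.
TFP growth = 3.6 − 2.894 = 0.706%.

0.71%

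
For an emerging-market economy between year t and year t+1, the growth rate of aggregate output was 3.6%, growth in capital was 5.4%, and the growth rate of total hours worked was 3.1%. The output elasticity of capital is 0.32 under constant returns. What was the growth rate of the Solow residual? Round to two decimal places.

-0.24%

Labor's share = 1 − 0.32 = 0.68.
Capital: 0.32 × 5.4 = 1.728 pp.
Total hours worked: 0.68 × 3.1 = 2.108 pp.
TFP growth = 3.6 − 3.836 = -0.236%.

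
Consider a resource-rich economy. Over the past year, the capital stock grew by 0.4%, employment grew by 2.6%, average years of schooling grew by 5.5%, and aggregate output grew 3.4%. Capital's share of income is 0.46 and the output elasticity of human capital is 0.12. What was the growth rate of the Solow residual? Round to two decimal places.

Labor's share = 1 − 0.46 − 0.12 = 0.42.
The capital stock: 0.46 × 0.4 = 0.184 pp.
Average years of schooling: 0.12 × 5.5 = 0.66 pp.
Employment: 0.42 × 2.6 = 1.092 pp.
TFP growth = 3.4 − 1.936 = 1.464%.

1.46%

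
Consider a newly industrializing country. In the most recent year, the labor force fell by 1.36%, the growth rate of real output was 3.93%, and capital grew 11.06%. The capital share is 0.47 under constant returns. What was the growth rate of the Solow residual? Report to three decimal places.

-0.547%

Labor's share = 1 − 0.47 = 0.53.
Capital: 0.47 × 11.06 = 5.1982 pp.
The labor force: 0.53 × (-1.36) = -0.7208 pp.
TFP growth = 3.93 − 4.4774 = -0.5474%.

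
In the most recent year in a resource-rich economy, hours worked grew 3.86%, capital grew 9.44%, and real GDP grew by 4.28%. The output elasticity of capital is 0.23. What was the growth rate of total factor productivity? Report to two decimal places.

-0.86%

Labor's share = 1 − 0.23 = 0.77.
Capital: 0.23 × 9.44 = 2.1712 pp.
Hours worked: 0.77 × 3.86 = 2.9722 pp.
TFP growth = 4.28 − 5.1434 = -0.8634%.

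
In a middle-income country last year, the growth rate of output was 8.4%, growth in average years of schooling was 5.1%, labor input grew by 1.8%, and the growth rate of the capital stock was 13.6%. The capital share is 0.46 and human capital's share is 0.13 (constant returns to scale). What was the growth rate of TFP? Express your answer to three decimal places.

Labor's share = 1 − 0.46 − 0.13 = 0.41.
The capital stock: 0.46 × 13.6 = 6.256 pp.
Average years of schooling: 0.13 × 5.1 = 0.663 pp.
Labor input: 0.41 × 1.8 = 0.738 pp.
TFP growth = 8.4 − 7.657 = 0.743%.

TFP growth was 0.743%.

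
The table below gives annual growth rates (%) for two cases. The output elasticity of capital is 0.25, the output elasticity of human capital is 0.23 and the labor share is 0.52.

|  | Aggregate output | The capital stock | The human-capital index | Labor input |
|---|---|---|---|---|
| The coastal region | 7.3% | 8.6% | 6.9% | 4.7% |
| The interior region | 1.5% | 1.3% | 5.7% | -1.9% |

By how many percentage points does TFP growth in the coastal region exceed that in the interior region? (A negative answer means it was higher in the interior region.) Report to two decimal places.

Labor's share = 1 − 0.25 − 0.23 = 0.52.
The coastal region: TFP = 7.3 − 2.15 − 1.587 − 2.444 = 1.119%.
The interior region: TFP = 1.5 − 0.325 − 1.311 + 0.988 = 0.852%.
Difference = 1.119 − (0.852) = 0.267 pp.

0.27 percentage points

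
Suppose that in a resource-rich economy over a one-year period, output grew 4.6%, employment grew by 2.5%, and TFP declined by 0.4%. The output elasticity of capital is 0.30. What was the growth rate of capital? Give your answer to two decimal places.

10.83%

Labor's share = 1 − 0.3 = 0.7.
gY = gA + 0.7×2.5 + 0.3×g.
0.3×g = 4.6 + 0.4 − 1.75 = 3.25.
g = 3.25 / 0.3 = 10.8333%.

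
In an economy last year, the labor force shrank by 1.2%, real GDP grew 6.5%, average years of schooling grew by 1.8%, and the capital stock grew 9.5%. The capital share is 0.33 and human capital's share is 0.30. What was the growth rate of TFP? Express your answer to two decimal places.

TFP grew 3.27%.

Labor's share = 1 − 0.33 − 0.3 = 0.37.
The capital stock: 0.33 × 9.5 = 3.135 pp.
Average years of schooling: 0.3 × 1.8 = 0.54 pp.
The labor force: 0.37 × (-1.2) = -0.444 pp.
TFP growth = 6.5 − 3.231 = 3.269%.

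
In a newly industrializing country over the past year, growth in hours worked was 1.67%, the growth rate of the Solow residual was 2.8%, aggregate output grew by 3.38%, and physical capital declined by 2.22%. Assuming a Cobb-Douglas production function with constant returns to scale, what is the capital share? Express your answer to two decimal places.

The capital share is 0.28.

gY = gA + α·gK + (1−α)·gL, so gY − gA − gL = α(gK − gL).
3.38 − 2.8 − 1.67 = α × (-2.22 − 1.67).
-1.09 = -3.89 α, so α = 0.2802.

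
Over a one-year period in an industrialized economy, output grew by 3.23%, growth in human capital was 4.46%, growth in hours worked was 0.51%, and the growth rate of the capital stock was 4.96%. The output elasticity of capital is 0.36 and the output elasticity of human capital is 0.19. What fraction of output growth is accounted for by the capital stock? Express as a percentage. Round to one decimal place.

The capital stock contributed 0.36 × 4.96 = 1.7856 pp.
Share of growth = 1.7856 / 3.23 × 100 = 55.282%.

55.3%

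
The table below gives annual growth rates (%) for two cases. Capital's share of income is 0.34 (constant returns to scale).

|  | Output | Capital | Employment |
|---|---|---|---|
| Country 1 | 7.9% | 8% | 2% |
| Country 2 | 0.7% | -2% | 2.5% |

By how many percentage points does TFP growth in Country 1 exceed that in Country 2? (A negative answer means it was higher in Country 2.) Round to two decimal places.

4.13 percentage points

Labor's share = 1 − 0.34 = 0.66.
Country 1: TFP = 7.9 − 2.72 − 1.32 = 3.86%.
Country 2: TFP = 0.7 + 0.68 − 1.65 = -0.27%.
Difference = 3.86 − (-0.27) = 4.13 pp.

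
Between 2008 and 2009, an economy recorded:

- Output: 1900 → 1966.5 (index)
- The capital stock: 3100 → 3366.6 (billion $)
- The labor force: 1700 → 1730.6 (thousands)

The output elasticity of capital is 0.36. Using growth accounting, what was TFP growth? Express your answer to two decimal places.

Output growth = (1966.5 − 1900) / 1900 = 3.5%.
The capital stock growth = (3366.6 − 3100) / 3100 = 8.6%.
The labor force growth = (1730.6 − 1700) / 1700 = 1.8%.
Labor's share = 1 − 0.36 = 0.64.
The capital stock: 0.36 × 8.6 = 3.096 pp.
The labor force: 0.64 × 1.8 = 1.152 pp.
TFP growth = 3.5 − 4.248 = -0.748%.

-0.75%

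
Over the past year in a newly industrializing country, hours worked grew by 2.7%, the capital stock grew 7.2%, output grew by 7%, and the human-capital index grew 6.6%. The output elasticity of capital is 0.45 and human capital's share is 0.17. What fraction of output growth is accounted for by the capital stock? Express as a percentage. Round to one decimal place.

The capital stock contributed 0.45 × 7.2 = 3.24 pp.
Share of growth = 3.24 / 7 × 100 = 46.286%.

The capital stock accounted for 46.3% of growth.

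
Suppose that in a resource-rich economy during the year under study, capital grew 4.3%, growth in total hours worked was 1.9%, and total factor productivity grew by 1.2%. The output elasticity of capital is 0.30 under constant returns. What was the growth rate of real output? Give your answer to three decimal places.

Real output growth was 3.820%.

Labor's share = 1 − 0.3 = 0.7.
Capital: 0.3 × 4.3 = 1.29 pp.
Total hours worked: 0.7 × 1.9 = 1.33 pp.
Output growth = 1.2 + 2.62 = 3.82%.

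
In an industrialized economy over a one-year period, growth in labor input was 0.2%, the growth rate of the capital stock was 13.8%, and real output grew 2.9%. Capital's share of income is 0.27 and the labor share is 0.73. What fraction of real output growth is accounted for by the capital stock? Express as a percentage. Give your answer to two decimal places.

128.48%

The capital stock contributed 0.27 × 13.8 = 3.726 pp.
Share of growth = 3.726 / 2.9 × 100 = 128.4828%.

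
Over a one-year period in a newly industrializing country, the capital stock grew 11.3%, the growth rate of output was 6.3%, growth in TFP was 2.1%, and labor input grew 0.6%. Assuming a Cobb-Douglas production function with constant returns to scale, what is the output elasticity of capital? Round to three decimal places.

gY = gA + α·gK + (1−α)·gL, so gY − gA − gL = α(gK − gL).
6.3 − 2.1 − 0.6 = α × (11.3 − 0.6).
3.6 = 10.7 α, so α = 0.33645.

The output elasticity of capital is 0.336.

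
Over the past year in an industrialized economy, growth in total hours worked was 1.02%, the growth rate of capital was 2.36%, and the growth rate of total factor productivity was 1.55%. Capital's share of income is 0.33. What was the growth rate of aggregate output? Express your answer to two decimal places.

3.01%

Labor's share = 1 − 0.33 = 0.67.
Capital: 0.33 × 2.36 = 0.7788 pp.
Total hours worked: 0.67 × 1.02 = 0.6834 pp.
Output growth = 1.55 + 1.4622 = 3.0122%.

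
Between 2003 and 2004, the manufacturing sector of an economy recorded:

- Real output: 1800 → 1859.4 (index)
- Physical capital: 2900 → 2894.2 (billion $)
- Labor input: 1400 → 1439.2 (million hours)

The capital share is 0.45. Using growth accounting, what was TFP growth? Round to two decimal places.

1.85%

Real output growth = (1859.4 − 1800) / 1800 = 3.3%.
Physical capital growth = (2894.2 − 2900) / 2900 = -0.2%.
Labor input growth = (1439.2 − 1400) / 1400 = 2.8%.
Labor's share = 1 − 0.45 = 0.55.
Physical capital: 0.45 × (-0.2) = -0.09 pp.
Labor input: 0.55 × 2.8 = 1.54 pp.
TFP growth = 3.3 − 1.45 = 1.85%.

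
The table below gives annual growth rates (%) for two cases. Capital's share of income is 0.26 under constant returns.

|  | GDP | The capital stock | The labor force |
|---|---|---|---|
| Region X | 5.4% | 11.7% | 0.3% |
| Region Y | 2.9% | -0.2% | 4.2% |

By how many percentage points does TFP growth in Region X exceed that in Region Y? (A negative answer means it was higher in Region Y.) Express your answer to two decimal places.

2.29 percentage points

Labor's share = 1 − 0.26 = 0.74.
Region X: TFP = 5.4 − 3.042 − 0.222 = 2.136%.
Region Y: TFP = 2.9 + 0.052 − 3.108 = -0.156%.
Difference = 2.136 − (-0.156) = 2.292 pp.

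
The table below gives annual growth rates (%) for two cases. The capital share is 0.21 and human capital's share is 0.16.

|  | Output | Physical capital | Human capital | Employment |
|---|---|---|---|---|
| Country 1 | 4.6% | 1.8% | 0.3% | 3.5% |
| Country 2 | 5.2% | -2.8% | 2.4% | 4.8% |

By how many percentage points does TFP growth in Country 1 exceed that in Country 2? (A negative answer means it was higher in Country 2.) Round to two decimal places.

-0.41 percentage points

Labor's share = 1 − 0.21 − 0.16 = 0.63.
Country 1: TFP = 4.6 − 0.378 − 0.048 − 2.205 = 1.969%.
Country 2: TFP = 5.2 + 0.588 − 0.384 − 3.024 = 2.38%.
Difference = 1.969 − (2.38) = -0.411 pp.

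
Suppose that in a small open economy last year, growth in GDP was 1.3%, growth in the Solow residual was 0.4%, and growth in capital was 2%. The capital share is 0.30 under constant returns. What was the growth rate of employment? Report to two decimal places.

Labor's share = 1 − 0.3 = 0.7.
gY = gA + 0.3×2 + 0.7×g.
0.7×g = 1.3 − 0.4 − 0.6 = 0.3.
g = 0.3 / 0.7 = 0.4286%.

Employment growth was 0.43%.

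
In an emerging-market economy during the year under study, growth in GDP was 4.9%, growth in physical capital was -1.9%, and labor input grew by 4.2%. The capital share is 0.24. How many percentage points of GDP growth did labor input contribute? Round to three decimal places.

3.192 percentage points

Labor's share = 1 − 0.24 = 0.76.
Contribution = share × growth = 0.76 × 4.2 = 3.192 pp.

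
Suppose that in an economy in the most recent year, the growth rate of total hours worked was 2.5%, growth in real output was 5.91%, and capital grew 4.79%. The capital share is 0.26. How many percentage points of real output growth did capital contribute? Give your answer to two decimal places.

1.25 pp

Contribution = share × growth = 0.26 × 4.79 = 1.2454 pp.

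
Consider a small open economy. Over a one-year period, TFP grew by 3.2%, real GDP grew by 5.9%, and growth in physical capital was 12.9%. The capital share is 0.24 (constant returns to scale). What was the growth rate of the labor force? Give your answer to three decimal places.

-0.521%

Labor's share = 1 − 0.24 = 0.76.
gY = gA + 0.24×12.9 + 0.76×g.
0.76×g = 5.9 − 3.2 − 3.096 = -0.396.
g = -0.396 / 0.76 = -0.52105%.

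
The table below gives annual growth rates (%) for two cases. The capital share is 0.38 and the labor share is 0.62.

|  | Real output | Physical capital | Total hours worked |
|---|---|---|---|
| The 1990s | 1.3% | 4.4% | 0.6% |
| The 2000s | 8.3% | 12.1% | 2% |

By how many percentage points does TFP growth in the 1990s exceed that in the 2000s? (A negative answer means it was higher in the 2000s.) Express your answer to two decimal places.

-3.21 percentage points

Labor's share = 1 − 0.38 = 0.62.
The 1990s: TFP = 1.3 − 1.672 − 0.372 = -0.744%.
The 2000s: TFP = 8.3 − 4.598 − 1.24 = 2.462%.
Difference = -0.744 − (2.462) = -3.206 pp.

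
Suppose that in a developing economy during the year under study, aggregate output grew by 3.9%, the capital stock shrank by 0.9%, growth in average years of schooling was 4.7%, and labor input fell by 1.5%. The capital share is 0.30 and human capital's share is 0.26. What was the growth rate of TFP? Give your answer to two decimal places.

Labor's share = 1 − 0.3 − 0.26 = 0.44.
The capital stock: 0.3 × (-0.9) = -0.27 pp.
Average years of schooling: 0.26 × 4.7 = 1.222 pp.
Labor input: 0.44 × (-1.5) = -0.66 pp.
TFP growth = 3.9 − 0.292 = 3.608%.

TFP growth was 3.61%.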